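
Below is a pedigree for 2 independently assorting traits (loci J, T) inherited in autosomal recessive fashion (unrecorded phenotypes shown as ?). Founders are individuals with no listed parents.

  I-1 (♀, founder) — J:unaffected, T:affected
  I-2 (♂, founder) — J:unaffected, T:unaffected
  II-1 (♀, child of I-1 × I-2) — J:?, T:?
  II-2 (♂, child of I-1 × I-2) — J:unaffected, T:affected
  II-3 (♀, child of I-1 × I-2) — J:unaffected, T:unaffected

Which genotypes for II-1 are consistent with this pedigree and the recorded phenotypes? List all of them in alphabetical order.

II-1 ∈ {JJ Tt, JJ tt, Jj Tt, Jj tt, jj Tt, jj tt}

J/I-1 un ·: JJ|Jj
J/I-2 un ·: JJ|Jj
J/II-1 ? I-1×I-2: JJ|Jj|jj
J/II-2 un I-1×I-2: JJ|Jj
J/II-3 un I-1×I-2: JJ|Jj
⇒ J over [I-1,I-2,II-1,II-2,II-3]: 29 consistent
T/I-1 aff ·: tt
T/I-2 un ·: Tt
T/II-1 ? I-1×I-2: Tt|tt
T/II-2 aff I-1×I-2: tt
T/II-3 un I-1×I-2: Tt
⇒ T over [I-1,I-2,II-1,II-2,II-3]: 2 consistent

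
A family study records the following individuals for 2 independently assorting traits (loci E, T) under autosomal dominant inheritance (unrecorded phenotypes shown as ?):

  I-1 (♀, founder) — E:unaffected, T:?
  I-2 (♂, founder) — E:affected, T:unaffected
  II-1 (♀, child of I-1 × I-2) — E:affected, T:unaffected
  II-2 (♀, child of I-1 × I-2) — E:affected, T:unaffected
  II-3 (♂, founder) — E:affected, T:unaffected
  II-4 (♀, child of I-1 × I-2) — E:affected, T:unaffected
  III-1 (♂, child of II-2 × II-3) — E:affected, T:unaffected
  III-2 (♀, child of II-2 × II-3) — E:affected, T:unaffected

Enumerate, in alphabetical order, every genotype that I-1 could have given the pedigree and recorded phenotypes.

I-1 ∈ {ee Tt, ee tt}

E/I-1 un ·: ee
E/I-2 aff ·: Ee|EE
E/II-1 aff I-1×I-2: Ee
E/II-2 aff I-1×I-2: Ee
E/II-3 aff ·: Ee|EE
E/II-4 aff I-1×I-2: Ee
E/III-1 aff II-2×II-3: Ee|EE
E/III-2 aff II-2×II-3: Ee|EE
⇒ E over [I-1,I-2,II-1,II-2,II-3,II-4,III-1,III-2]: 16 consistent
T/I-1 ? ·: tt|Tt
T/I-2 un ·: tt
T/II-1 un I-1×I-2: tt
T/II-2 un I-1×I-2: tt
T/II-3 un ·: tt
T/II-4 un I-1×I-2: tt
T/III-1 un II-2×II-3: tt
T/III-2 un II-2×II-3: tt
⇒ T over [I-1,I-2,II-1,II-2,II-3,II-4,III-1,III-2]: 2 consistent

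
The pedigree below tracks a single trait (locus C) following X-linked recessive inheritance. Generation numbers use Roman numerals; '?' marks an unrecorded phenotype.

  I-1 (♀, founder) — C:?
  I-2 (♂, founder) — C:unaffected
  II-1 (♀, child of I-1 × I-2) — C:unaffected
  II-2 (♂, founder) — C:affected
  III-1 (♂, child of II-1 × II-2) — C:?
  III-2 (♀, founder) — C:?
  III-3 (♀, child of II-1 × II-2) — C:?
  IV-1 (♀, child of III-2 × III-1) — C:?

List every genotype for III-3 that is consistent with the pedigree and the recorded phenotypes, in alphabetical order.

C/I-1 ? ·: X^CX^C|X^CX^c|X^cX^c
C/I-2 un ·: X^CY
C/II-1 un I-1×I-2: X^CX^C|X^CX^c
C/II-2 aff ·: X^cY
C/III-1 ? II-1×II-2: X^CY|X^cY
C/III-2 ? ·: X^CX^C|X^CX^c|X^cX^c
C/III-3 ? II-1×II-2: X^CX^c|X^cX^c
C/IV-1 ? III-2×III-1: X^CX^C|X^CX^c|X^cX^c
⇒ C over [I-1,I-2,II-1,II-2,III-1,III-2,III-3,IV-1]: 40 consistent

III-3 ∈ {X^CX^c, X^cX^c}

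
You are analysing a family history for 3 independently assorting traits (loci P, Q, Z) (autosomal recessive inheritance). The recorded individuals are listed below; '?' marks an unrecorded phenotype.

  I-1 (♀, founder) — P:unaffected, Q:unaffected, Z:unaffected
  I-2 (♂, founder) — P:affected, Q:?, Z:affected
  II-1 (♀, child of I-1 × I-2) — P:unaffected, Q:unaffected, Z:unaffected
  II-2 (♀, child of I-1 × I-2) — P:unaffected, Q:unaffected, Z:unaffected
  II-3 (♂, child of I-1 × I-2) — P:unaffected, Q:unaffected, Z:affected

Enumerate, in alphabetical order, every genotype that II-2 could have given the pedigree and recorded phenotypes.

P/I-1 un ·: PP|Pp
P/I-2 aff ·: pp
P/II-1 un I-1×I-2: Pp
P/II-2 un I-1×I-2: Pp
P/II-3 un I-1×I-2: Pp
⇒ P over [I-1,I-2,II-1,II-2,II-3]: 2 consistent
Q/I-1 un ·: QQ|Qq
Q/I-2 ? ·: QQ|Qq|qq
Q/II-1 un I-1×I-2: QQ|Qq
Q/II-2 un I-1×I-2: QQ|Qq
Q/II-3 un I-1×I-2: QQ|Qq
⇒ Q over [I-1,I-2,II-1,II-2,II-3]: 27 consistent
Z/I-1 un ·: Zz
Z/I-2 aff ·: zz
Z/II-1 un I-1×I-2: Zz
Z/II-2 un I-1×I-2: Zz
Z/II-3 aff I-1×I-2: zz
⇒ Z over [I-1,I-2,II-1,II-2,II-3]: 1 consistent

II-2 ∈ {Pp QQ Zz, Pp Qq Zz}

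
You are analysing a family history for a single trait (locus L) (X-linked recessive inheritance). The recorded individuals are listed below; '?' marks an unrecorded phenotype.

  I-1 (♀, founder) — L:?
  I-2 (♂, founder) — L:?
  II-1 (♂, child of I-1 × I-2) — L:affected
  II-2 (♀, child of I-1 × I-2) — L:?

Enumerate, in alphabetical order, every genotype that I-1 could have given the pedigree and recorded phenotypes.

L/I-1 ? ·: X^LX^l|X^lX^l
L/I-2 ? ·: X^LY|X^lY
L/II-1 aff I-1×I-2: X^lY
L/II-2 ? I-1×I-2: X^LX^L|X^LX^l|X^lX^l
⇒ L over [I-1,I-2,II-1,II-2]: 6 consistent

I-1 ∈ {X^LX^l, X^lX^l}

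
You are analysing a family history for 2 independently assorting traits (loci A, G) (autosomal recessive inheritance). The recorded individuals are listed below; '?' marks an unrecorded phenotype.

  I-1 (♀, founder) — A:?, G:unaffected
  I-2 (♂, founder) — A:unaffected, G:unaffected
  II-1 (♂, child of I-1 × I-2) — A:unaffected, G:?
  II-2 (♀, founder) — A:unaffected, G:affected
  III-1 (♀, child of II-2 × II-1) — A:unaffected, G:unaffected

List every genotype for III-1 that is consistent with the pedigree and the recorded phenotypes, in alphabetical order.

A/I-1 ? ·: AA|Aa|aa
A/I-2 un ·: AA|Aa
A/II-1 un I-1×I-2: AA|Aa
A/II-2 un ·: AA|Aa
A/III-1 un II-2×II-1: AA|Aa
⇒ A over [I-1,I-2,II-1,II-2,III-1]: 32 consistent
G/I-1 un ·: GG|Gg
G/I-2 un ·: GG|Gg
G/II-1 ? I-1×I-2: GG|Gg
G/II-2 aff ·: gg
G/III-1 un II-2×II-1: Gg
⇒ G over [I-1,I-2,II-1,II-2,III-1]: 7 consistent

III-1 ∈ {AA Gg, Aa Gg}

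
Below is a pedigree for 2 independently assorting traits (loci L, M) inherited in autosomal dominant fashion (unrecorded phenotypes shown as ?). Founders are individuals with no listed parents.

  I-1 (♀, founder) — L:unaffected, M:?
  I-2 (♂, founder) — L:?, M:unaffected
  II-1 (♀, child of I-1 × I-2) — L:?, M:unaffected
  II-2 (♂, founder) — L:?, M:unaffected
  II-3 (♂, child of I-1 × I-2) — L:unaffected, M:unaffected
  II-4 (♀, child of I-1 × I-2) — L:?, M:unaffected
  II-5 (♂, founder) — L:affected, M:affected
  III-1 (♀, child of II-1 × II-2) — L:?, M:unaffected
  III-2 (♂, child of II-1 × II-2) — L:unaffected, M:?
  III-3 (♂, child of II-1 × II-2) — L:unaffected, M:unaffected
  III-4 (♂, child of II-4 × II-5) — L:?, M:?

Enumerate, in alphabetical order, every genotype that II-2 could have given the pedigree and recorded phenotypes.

II-2 ∈ {Ll mm, ll mm}

L/I-1 un ·: ll
L/I-2 ? ·: ll|Ll
L/II-1 ? I-1×I-2: ll|Ll
L/II-2 ? ·: ll|Ll
L/II-3 un I-1×I-2: ll
L/II-4 ? I-1×I-2: ll|Ll
L/II-5 aff ·: Ll|LL
L/III-1 ? II-1×II-2: ll|Ll|LL
L/III-2 un II-1×II-2: ll
L/III-3 un II-1×II-2: ll
L/III-4 ? II-4×II-5: ll|Ll|LL
⇒ L over [I-1,I-2,II-1,II-2,II-3,II-4,II-5,III-1,III-2,III-3,III-4]: 73 consistent
M/I-1 ? ·: mm|Mm
M/I-2 un ·: mm
M/II-1 un I-1×I-2: mm
M/II-2 un ·: mm
M/II-3 un I-1×I-2: mm
M/II-4 un I-1×I-2: mm
M/II-5 aff ·: Mm|MM
M/III-1 un II-1×II-2: mm
M/III-2 ? II-1×II-2: mm
M/III-3 un II-1×II-2: mm
M/III-4 ? II-4×II-5: mm|Mm
⇒ M over [I-1,I-2,II-1,II-2,II-3,II-4,II-5,III-1,III-2,III-3,III-4]: 6 consistent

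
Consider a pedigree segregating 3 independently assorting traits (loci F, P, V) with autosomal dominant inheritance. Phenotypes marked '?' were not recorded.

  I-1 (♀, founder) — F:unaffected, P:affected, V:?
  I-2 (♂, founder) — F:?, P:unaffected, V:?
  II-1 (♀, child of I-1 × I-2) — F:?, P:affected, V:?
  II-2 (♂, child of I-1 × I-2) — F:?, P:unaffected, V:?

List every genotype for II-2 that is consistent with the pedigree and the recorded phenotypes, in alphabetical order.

II-2 ∈ {Ff pp VV, Ff pp Vv, Ff pp vv, ff pp VV, ff pp Vv, ff pp vv}

F/I-1 un ·: ff
F/I-2 ? ·: ff|Ff|FF
F/II-1 ? I-1×I-2: ff|Ff
F/II-2 ? I-1×I-2: ff|Ff
⇒ F over [I-1,I-2,II-1,II-2]: 6 consistent
P/I-1 aff ·: Pp
P/I-2 un ·: pp
P/II-1 aff I-1×I-2: Pp
P/II-2 un I-1×I-2: pp
⇒ P over [I-1,I-2,II-1,II-2]: 1 consistent
V/I-1 ? ·: vv|Vv|VV
V/I-2 ? ·: vv|Vv|VV
V/II-1 ? I-1×I-2: vv|Vv|VV
V/II-2 ? I-1×I-2: vv|Vv|VV
⇒ V over [I-1,I-2,II-1,II-2]: 29 consistent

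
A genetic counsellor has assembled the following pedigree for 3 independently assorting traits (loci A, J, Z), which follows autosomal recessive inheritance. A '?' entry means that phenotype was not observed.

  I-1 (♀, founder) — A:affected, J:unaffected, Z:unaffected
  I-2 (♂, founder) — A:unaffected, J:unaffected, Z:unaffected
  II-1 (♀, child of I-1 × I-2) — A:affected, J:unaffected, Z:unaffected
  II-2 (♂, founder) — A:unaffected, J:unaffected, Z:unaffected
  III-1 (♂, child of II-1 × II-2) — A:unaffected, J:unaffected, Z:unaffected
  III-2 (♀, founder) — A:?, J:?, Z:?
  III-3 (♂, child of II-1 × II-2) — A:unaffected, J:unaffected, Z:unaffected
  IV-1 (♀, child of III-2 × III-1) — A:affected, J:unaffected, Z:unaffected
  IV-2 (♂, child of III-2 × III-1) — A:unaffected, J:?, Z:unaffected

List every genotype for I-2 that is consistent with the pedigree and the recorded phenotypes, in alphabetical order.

I-2 ∈ {Aa JJ ZZ, Aa JJ Zz, Aa Jj ZZ, Aa Jj Zz}

A/I-1 aff ·: aa
A/I-2 un ·: Aa
A/II-1 aff I-1×I-2: aa
A/II-2 un ·: AA|Aa
A/III-1 un II-1×II-2: Aa
A/III-2 ? ·: Aa|aa
A/III-3 un II-1×II-2: Aa
A/IV-1 aff III-2×III-1: aa
A/IV-2 un III-2×III-1: AA|Aa
⇒ A over [I-1,I-2,II-1,II-2,III-1,III-2,III-3,IV-1,IV-2]: 6 consistent
J/I-1 un ·: JJ|Jj
J/I-2 un ·: JJ|Jj
J/II-1 un I-1×I-2: JJ|Jj
J/II-2 un ·: JJ|Jj
J/III-1 un II-1×II-2: JJ|Jj
J/III-2 ? ·: JJ|Jj|jj
J/III-3 un II-1×II-2: JJ|Jj
J/IV-1 un III-2×III-1: JJ|Jj
J/IV-2 ? III-2×III-1: JJ|Jj|jj
⇒ J over [I-1,I-2,II-1,II-2,III-1,III-2,III-3,IV-1,IV-2]: 384 consistent
Z/I-1 un ·: ZZ|Zz
Z/I-2 un ·: ZZ|Zz
Z/II-1 un I-1×I-2: ZZ|Zz
Z/II-2 un ·: ZZ|Zz
Z/III-1 un II-1×II-2: ZZ|Zz
Z/III-2 ? ·: ZZ|Zz|zz
Z/III-3 un II-1×II-2: ZZ|Zz
Z/IV-1 un III-2×III-1: ZZ|Zz
Z/IV-2 un III-2×III-1: ZZ|Zz
⇒ Z over [I-1,I-2,II-1,II-2,III-1,III-2,III-3,IV-1,IV-2]: 324 consistent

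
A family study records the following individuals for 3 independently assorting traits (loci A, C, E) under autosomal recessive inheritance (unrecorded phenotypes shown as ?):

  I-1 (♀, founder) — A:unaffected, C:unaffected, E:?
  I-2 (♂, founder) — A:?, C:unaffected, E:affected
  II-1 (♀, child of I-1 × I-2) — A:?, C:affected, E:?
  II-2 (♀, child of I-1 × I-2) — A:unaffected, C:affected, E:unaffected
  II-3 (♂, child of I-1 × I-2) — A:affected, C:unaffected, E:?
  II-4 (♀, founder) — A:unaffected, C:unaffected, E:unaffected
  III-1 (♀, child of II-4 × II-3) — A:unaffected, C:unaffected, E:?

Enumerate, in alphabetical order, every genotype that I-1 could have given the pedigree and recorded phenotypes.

A/I-1 un ·: Aa
A/I-2 ? ·: Aa|aa
A/II-1 ? I-1×I-2: AA|Aa|aa
A/II-2 un I-1×I-2: AA|Aa
A/II-3 aff I-1×I-2: aa
A/II-4 un ·: AA|Aa
A/III-1 un II-4×II-3: Aa
⇒ A over [I-1,I-2,II-1,II-2,II-3,II-4,III-1]: 16 consistent
C/I-1 un ·: Cc
C/I-2 un ·: Cc
C/II-1 aff I-1×I-2: cc
C/II-2 aff I-1×I-2: cc
C/II-3 un I-1×I-2: CC|Cc
C/II-4 un ·: CC|Cc
C/III-1 un II-4×II-3: CC|Cc
⇒ C over [I-1,I-2,II-1,II-2,II-3,II-4,III-1]: 7 consistent
E/I-1 ? ·: EE|Ee
E/I-2 aff ·: ee
E/II-1 ? I-1×I-2: Ee|ee
E/II-2 un I-1×I-2: Ee
E/II-3 ? I-1×I-2: Ee|ee
E/II-4 un ·: EE|Ee
E/III-1 ? II-4×II-3: EE|Ee|ee
⇒ E over [I-1,I-2,II-1,II-2,II-3,II-4,III-1]: 21 consistent

I-1 ∈ {Aa Cc EE, Aa Cc Ee}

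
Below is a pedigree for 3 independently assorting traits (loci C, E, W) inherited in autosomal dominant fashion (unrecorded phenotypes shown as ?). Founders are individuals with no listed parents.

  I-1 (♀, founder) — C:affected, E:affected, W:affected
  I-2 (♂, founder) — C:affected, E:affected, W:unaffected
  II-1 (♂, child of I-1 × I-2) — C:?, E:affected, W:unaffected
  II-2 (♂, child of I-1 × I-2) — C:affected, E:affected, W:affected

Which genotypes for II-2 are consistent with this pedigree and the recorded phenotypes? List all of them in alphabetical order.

C/I-1 aff ·: Cc|CC
C/I-2 aff ·: Cc|CC
C/II-1 ? I-1×I-2: cc|Cc|CC
C/II-2 aff I-1×I-2: Cc|CC
⇒ C over [I-1,I-2,II-1,II-2]: 15 consistent
E/I-1 aff ·: Ee|EE
E/I-2 aff ·: Ee|EE
E/II-1 aff I-1×I-2: Ee|EE
E/II-2 aff I-1×I-2: Ee|EE
⇒ E over [I-1,I-2,II-1,II-2]: 13 consistent
W/I-1 aff ·: Ww
W/I-2 un ·: ww
W/II-1 un I-1×I-2: ww
W/II-2 aff I-1×I-2: Ww
⇒ W over [I-1,I-2,II-1,II-2]: 1 consistent

II-2 ∈ {CC EE Ww, CC Ee Ww, Cc EE Ww, Cc Ee Ww}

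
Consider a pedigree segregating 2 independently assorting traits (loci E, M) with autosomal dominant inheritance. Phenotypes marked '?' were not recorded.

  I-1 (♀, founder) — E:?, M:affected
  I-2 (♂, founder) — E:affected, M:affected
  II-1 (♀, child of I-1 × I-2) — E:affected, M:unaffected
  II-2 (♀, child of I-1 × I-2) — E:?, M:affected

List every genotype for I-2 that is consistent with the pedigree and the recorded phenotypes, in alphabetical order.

I-2 ∈ {EE Mm, Ee Mm}

E/I-1 ? ·: ee|Ee|EE
E/I-2 aff ·: Ee|EE
E/II-1 aff I-1×I-2: Ee|EE
E/II-2 ? I-1×I-2: ee|Ee|EE
⇒ E over [I-1,I-2,II-1,II-2]: 18 consistent
M/I-1 aff ·: Mm
M/I-2 aff ·: Mm
M/II-1 un I-1×I-2: mm
M/II-2 aff I-1×I-2: Mm|MM
⇒ M over [I-1,I-2,II-1,II-2]: 2 consistent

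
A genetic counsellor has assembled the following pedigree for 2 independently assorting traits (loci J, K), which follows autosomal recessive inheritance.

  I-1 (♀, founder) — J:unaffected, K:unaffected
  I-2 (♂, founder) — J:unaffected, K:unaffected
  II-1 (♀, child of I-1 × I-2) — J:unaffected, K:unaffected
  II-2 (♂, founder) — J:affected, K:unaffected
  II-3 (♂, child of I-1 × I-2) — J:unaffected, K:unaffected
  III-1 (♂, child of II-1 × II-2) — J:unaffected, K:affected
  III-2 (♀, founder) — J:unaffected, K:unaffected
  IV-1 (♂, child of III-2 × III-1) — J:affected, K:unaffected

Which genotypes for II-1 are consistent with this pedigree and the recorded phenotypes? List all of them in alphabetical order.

J/I-1 un ·: JJ|Jj
J/I-2 un ·: JJ|Jj
J/II-1 un I-1×I-2: JJ|Jj
J/II-2 aff ·: jj
J/II-3 un I-1×I-2: JJ|Jj
J/III-1 un II-1×II-2: Jj
J/III-2 un ·: Jj
J/IV-1 aff III-2×III-1: jj
⇒ J over [I-1,I-2,II-1,II-2,II-3,III-1,III-2,IV-1]: 13 consistent
K/I-1 un ·: KK|Kk
K/I-2 un ·: KK|Kk
K/II-1 un I-1×I-2: Kk
K/II-2 un ·: Kk
K/II-3 un I-1×I-2: KK|Kk
K/III-1 aff II-1×II-2: kk
K/III-2 un ·: KK|Kk
K/IV-1 un III-2×III-1: Kk
⇒ K over [I-1,I-2,II-1,II-2,II-3,III-1,III-2,IV-1]: 12 consistent

II-1 ∈ {JJ Kk, Jj Kk}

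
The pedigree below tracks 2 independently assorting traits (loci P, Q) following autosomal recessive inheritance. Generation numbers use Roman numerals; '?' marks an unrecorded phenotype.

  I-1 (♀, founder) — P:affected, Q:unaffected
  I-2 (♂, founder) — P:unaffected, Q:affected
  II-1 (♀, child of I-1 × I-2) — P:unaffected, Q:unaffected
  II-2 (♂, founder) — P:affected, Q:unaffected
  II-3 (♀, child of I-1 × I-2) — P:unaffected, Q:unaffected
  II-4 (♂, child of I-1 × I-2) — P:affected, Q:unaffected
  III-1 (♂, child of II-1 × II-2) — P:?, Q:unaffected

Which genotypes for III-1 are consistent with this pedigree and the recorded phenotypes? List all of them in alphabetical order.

P/I-1 aff ·: pp
P/I-2 un ·: Pp
P/II-1 un I-1×I-2: Pp
P/II-2 aff ·: pp
P/II-3 un I-1×I-2: Pp
P/II-4 aff I-1×I-2: pp
P/III-1 ? II-1×II-2: Pp|pp
⇒ P over [I-1,I-2,II-1,II-2,II-3,II-4,III-1]: 2 consistent
Q/I-1 un ·: QQ|Qq
Q/I-2 aff ·: qq
Q/II-1 un I-1×I-2: Qq
Q/II-2 un ·: QQ|Qq
Q/II-3 un I-1×I-2: Qq
Q/II-4 un I-1×I-2: Qq
Q/III-1 un II-1×II-2: QQ|Qq
⇒ Q over [I-1,I-2,II-1,II-2,II-3,II-4,III-1]: 8 consistent

III-1 ∈ {Pp QQ, Pp Qq, pp QQ, pp Qq}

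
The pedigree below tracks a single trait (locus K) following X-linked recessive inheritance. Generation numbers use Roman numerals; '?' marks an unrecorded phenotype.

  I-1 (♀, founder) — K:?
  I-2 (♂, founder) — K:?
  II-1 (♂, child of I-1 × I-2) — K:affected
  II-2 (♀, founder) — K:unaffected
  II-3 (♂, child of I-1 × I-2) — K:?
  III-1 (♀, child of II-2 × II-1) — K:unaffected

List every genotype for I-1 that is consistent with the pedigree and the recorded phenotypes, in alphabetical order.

I-1 ∈ {X^KX^k, X^kX^k}

K/I-1 ? ·: X^KX^k|X^kX^k
K/I-2 ? ·: X^KY|X^kY
K/II-1 aff I-1×I-2: X^kY
K/II-2 un ·: X^KX^K|X^KX^k
K/II-3 ? I-1×I-2: X^KY|X^kY
K/III-1 un II-2×II-1: X^KX^k
⇒ K over [I-1,I-2,II-1,II-2,II-3,III-1]: 12 consistent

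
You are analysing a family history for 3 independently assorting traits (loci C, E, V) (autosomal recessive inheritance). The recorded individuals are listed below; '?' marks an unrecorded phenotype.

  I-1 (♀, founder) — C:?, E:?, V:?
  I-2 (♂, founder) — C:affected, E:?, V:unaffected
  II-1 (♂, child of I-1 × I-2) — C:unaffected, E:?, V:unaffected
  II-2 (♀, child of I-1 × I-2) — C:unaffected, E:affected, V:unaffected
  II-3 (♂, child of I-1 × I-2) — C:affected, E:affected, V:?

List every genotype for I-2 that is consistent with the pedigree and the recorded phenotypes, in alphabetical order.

I-2 ∈ {cc Ee VV, cc Ee Vv, cc ee VV, cc ee Vv}

C/I-1 ? ·: Cc
C/I-2 aff ·: cc
C/II-1 un I-1×I-2: Cc
C/II-2 un I-1×I-2: Cc
C/II-3 aff I-1×I-2: cc
⇒ C over [I-1,I-2,II-1,II-2,II-3]: 1 consistent
E/I-1 ? ·: Ee|ee
E/I-2 ? ·: Ee|ee
E/II-1 ? I-1×I-2: EE|Ee|ee
E/II-2 aff I-1×I-2: ee
E/II-3 aff I-1×I-2: ee
⇒ E over [I-1,I-2,II-1,II-2,II-3]: 8 consistent
V/I-1 ? ·: VV|Vv|vv
V/I-2 un ·: VV|Vv
V/II-1 un I-1×I-2: VV|Vv
V/II-2 un I-1×I-2: VV|Vv
V/II-3 ? I-1×I-2: VV|Vv|vv
⇒ V over [I-1,I-2,II-1,II-2,II-3]: 32 consistent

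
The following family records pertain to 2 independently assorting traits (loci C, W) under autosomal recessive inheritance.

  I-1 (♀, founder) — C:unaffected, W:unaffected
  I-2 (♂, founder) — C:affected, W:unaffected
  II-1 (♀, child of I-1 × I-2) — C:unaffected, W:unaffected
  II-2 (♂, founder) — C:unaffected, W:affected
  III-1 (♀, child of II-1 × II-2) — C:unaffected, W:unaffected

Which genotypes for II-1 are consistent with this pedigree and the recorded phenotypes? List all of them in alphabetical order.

II-1 ∈ {Cc WW, Cc Ww}

C/I-1 un ·: CC|Cc
C/I-2 aff ·: cc
C/II-1 un I-1×I-2: Cc
C/II-2 un ·: CC|Cc
C/III-1 un II-1×II-2: CC|Cc
⇒ C over [I-1,I-2,II-1,II-2,III-1]: 8 consistent
W/I-1 un ·: WW|Ww
W/I-2 un ·: WW|Ww
W/II-1 un I-1×I-2: WW|Ww
W/II-2 aff ·: ww
W/III-1 un II-1×II-2: Ww
⇒ W over [I-1,I-2,II-1,II-2,III-1]: 7 consistent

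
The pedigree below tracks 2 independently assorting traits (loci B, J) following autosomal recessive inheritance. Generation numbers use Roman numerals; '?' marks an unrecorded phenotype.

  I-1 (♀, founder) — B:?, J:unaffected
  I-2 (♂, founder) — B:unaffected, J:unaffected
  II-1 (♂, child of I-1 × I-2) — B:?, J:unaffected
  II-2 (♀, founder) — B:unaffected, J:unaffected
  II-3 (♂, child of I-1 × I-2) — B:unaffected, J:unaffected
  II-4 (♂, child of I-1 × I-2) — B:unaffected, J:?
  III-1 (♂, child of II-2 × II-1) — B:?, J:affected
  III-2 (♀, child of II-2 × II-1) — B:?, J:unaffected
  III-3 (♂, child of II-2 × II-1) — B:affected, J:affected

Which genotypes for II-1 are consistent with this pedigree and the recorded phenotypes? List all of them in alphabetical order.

B/I-1 ? ·: BB|Bb|bb
B/I-2 un ·: BB|Bb
B/II-1 ? I-1×I-2: Bb|bb
B/II-2 un ·: Bb
B/II-3 un I-1×I-2: BB|Bb
B/II-4 un I-1×I-2: BB|Bb
B/III-1 ? II-2×II-1: BB|Bb|bb
B/III-2 ? II-2×II-1: BB|Bb|bb
B/III-3 aff II-2×II-1: bb
⇒ B over [I-1,I-2,II-1,II-2,II-3,II-4,III-1,III-2,III-3]: 146 consistent
J/I-1 un ·: JJ|Jj
J/I-2 un ·: JJ|Jj
J/II-1 un I-1×I-2: Jj
J/II-2 un ·: Jj
J/II-3 un I-1×I-2: JJ|Jj
J/II-4 ? I-1×I-2: JJ|Jj|jj
J/III-1 aff II-2×II-1: jj
J/III-2 un II-2×II-1: JJ|Jj
J/III-3 aff II-2×II-1: jj
⇒ J over [I-1,I-2,II-1,II-2,II-3,II-4,III-1,III-2,III-3]: 28 consistent

II-1 ∈ {Bb Jj, bb Jj}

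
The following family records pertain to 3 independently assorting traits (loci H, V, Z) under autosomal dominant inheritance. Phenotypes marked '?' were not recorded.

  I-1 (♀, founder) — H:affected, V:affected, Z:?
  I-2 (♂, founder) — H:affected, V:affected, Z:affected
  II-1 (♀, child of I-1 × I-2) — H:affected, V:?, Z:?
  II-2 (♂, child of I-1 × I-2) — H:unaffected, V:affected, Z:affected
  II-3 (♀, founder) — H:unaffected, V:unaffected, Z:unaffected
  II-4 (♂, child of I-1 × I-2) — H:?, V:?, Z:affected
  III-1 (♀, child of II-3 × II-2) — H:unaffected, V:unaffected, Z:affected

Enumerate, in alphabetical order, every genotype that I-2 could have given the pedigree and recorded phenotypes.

I-2 ∈ {Hh VV ZZ, Hh VV Zz, Hh Vv ZZ, Hh Vv Zz}

H/I-1 aff ·: Hh
H/I-2 aff ·: Hh
H/II-1 aff I-1×I-2: Hh|HH
H/II-2 un I-1×I-2: hh
H/II-3 un ·: hh
H/II-4 ? I-1×I-2: hh|Hh|HH
H/III-1 un II-3×II-2: hh
⇒ H over [I-1,I-2,II-1,II-2,II-3,II-4,III-1]: 6 consistent
V/I-1 aff ·: Vv|VV
V/I-2 aff ·: Vv|VV
V/II-1 ? I-1×I-2: vv|Vv|VV
V/II-2 aff I-1×I-2: Vv
V/II-3 un ·: vv
V/II-4 ? I-1×I-2: vv|Vv|VV
V/III-1 un II-3×II-2: vv
⇒ V over [I-1,I-2,II-1,II-2,II-3,II-4,III-1]: 17 consistent
Z/I-1 ? ·: zz|Zz|ZZ
Z/I-2 aff ·: Zz|ZZ
Z/II-1 ? I-1×I-2: zz|Zz|ZZ
Z/II-2 aff I-1×I-2: Zz|ZZ
Z/II-3 un ·: zz
Z/II-4 aff I-1×I-2: Zz|ZZ
Z/III-1 aff II-3×II-2: Zz
⇒ Z over [I-1,I-2,II-1,II-2,II-3,II-4,III-1]: 32 consistent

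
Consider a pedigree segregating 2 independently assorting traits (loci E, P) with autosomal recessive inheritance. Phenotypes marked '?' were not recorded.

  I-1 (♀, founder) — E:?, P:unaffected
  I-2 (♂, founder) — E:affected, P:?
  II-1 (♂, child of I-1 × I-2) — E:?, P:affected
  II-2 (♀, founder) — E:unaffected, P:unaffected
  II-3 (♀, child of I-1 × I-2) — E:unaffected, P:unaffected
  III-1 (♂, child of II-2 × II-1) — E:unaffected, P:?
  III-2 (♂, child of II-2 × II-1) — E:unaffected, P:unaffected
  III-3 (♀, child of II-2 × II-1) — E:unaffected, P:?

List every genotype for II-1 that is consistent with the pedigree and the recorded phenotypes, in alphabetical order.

E/I-1 ? ·: EE|Ee
E/I-2 aff ·: ee
E/II-1 ? I-1×I-2: Ee|ee
E/II-2 un ·: EE|Ee
E/II-3 un I-1×I-2: Ee
E/III-1 un II-2×II-1: EE|Ee
E/III-2 un II-2×II-1: EE|Ee
E/III-3 un II-2×II-1: EE|Ee
⇒ E over [I-1,I-2,II-1,II-2,II-3,III-1,III-2,III-3]: 34 consistent
P/I-1 un ·: Pp
P/I-2 ? ·: Pp|pp
P/II-1 aff I-1×I-2: pp
P/II-2 un ·: PP|Pp
P/II-3 un I-1×I-2: PP|Pp
P/III-1 ? II-2×II-1: Pp|pp
P/III-2 un II-2×II-1: Pp
P/III-3 ? II-2×II-1: Pp|pp
⇒ P over [I-1,I-2,II-1,II-2,II-3,III-1,III-2,III-3]: 15 consistent

II-1 ∈ {Ee pp, ee pp}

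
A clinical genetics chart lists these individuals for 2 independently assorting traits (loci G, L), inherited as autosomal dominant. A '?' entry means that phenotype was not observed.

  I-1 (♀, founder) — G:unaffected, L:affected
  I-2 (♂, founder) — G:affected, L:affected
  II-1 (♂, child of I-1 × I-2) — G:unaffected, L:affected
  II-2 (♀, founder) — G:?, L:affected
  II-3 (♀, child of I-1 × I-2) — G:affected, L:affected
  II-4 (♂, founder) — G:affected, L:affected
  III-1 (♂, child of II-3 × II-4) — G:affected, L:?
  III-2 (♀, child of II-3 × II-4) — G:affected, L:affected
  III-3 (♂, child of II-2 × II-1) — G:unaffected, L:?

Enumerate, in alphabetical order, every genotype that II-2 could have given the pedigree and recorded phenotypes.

II-2 ∈ {Gg LL, Gg Ll, gg LL, gg Ll}

G/I-1 un ·: gg
G/I-2 aff ·: Gg
G/II-1 un I-1×I-2: gg
G/II-2 ? ·: gg|Gg
G/II-3 aff I-1×I-2: Gg
G/II-4 aff ·: Gg|GG
G/III-1 aff II-3×II-4: Gg|GG
G/III-2 aff II-3×II-4: Gg|GG
G/III-3 un II-2×II-1: gg
⇒ G over [I-1,I-2,II-1,II-2,II-3,II-4,III-1,III-2,III-3]: 16 consistent
L/I-1 aff ·: Ll|LL
L/I-2 aff ·: Ll|LL
L/II-1 aff I-1×I-2: Ll|LL
L/II-2 aff ·: Ll|LL
L/II-3 aff I-1×I-2: Ll|LL
L/II-4 aff ·: Ll|LL
L/III-1 ? II-3×II-4: ll|Ll|LL
L/III-2 aff II-3×II-4: Ll|LL
L/III-3 ? II-2×II-1: ll|Ll|LL
⇒ L over [I-1,I-2,II-1,II-2,II-3,II-4,III-1,III-2,III-3]: 375 consistent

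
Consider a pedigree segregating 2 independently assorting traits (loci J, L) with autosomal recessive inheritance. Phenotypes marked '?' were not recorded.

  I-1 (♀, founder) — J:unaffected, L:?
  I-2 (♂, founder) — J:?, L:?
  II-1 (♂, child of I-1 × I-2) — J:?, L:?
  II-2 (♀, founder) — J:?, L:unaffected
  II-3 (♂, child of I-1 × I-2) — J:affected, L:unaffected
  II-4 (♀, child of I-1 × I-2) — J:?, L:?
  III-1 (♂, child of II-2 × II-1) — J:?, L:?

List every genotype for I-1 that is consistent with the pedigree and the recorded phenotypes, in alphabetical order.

J/I-1 un ·: Jj
J/I-2 ? ·: Jj|jj
J/II-1 ? I-1×I-2: JJ|Jj|jj
J/II-2 ? ·: JJ|Jj|jj
J/II-3 aff I-1×I-2: jj
J/II-4 ? I-1×I-2: JJ|Jj|jj
J/III-1 ? II-2×II-1: JJ|Jj|jj
⇒ J over [I-1,I-2,II-1,II-2,II-3,II-4,III-1]: 67 consistent
L/I-1 ? ·: LL|Ll|ll
L/I-2 ? ·: LL|Ll|ll
L/II-1 ? I-1×I-2: LL|Ll|ll
L/II-2 un ·: LL|Ll
L/II-3 un I-1×I-2: LL|Ll
L/II-4 ? I-1×I-2: LL|Ll|ll
L/III-1 ? II-2×II-1: LL|Ll|ll
⇒ L over [I-1,I-2,II-1,II-2,II-3,II-4,III-1]: 175 consistent

I-1 ∈ {Jj LL, Jj Ll, Jj ll}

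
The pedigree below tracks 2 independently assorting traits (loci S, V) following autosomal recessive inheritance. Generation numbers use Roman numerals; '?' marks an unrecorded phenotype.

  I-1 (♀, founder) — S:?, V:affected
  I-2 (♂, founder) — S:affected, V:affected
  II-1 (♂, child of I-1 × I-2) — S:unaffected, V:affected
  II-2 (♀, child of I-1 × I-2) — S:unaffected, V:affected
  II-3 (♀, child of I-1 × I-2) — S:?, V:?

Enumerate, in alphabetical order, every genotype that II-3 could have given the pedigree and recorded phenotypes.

II-3 ∈ {Ss vv, ss vv}

S/I-1 ? ·: SS|Ss
S/I-2 aff ·: ss
S/II-1 un I-1×I-2: Ss
S/II-2 un I-1×I-2: Ss
S/II-3 ? I-1×I-2: Ss|ss
⇒ S over [I-1,I-2,II-1,II-2,II-3]: 3 consistent
V/I-1 aff ·: vv
V/I-2 aff ·: vv
V/II-1 aff I-1×I-2: vv
V/II-2 aff I-1×I-2: vv
V/II-3 ? I-1×I-2: vv
⇒ V over [I-1,I-2,II-1,II-2,II-3]: 1 consistent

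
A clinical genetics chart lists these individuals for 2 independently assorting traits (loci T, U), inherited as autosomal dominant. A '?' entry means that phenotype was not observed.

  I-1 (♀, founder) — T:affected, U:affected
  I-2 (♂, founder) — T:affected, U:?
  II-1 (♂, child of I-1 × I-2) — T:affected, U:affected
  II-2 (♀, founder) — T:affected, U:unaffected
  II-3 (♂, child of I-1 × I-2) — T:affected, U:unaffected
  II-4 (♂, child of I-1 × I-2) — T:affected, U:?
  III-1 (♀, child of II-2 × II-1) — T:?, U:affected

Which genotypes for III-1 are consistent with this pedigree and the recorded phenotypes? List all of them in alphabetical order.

T/I-1 aff ·: Tt|TT
T/I-2 aff ·: Tt|TT
T/II-1 aff I-1×I-2: Tt|TT
T/II-2 aff ·: Tt|TT
T/II-3 aff I-1×I-2: Tt|TT
T/II-4 aff I-1×I-2: Tt|TT
T/III-1 ? II-2×II-1: tt|Tt|TT
⇒ T over [I-1,I-2,II-1,II-2,II-3,II-4,III-1]: 99 consistent
U/I-1 aff ·: Uu
U/I-2 ? ·: uu|Uu
U/II-1 aff I-1×I-2: Uu|UU
U/II-2 un ·: uu
U/II-3 un I-1×I-2: uu
U/II-4 ? I-1×I-2: uu|Uu|UU
U/III-1 aff II-2×II-1: Uu
⇒ U over [I-1,I-2,II-1,II-2,II-3,II-4,III-1]: 8 consistent

III-1 ∈ {TT Uu, Tt Uu, tt Uu}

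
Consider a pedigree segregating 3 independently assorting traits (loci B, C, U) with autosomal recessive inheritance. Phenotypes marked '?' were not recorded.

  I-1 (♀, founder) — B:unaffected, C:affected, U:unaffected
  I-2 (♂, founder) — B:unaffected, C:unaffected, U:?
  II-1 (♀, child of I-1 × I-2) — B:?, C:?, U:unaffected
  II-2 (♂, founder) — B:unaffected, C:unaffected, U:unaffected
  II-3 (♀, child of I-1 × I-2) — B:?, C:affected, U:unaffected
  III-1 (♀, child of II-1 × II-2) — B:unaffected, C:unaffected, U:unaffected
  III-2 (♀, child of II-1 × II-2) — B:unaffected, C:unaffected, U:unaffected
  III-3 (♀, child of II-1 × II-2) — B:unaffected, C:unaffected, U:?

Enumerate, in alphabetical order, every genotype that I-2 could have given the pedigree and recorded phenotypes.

B/I-1 un ·: BB|Bb
B/I-2 un ·: BB|Bb
B/II-1 ? I-1×I-2: BB|Bb|bb
B/II-2 un ·: BB|Bb
B/II-3 ? I-1×I-2: BB|Bb|bb
B/III-1 un II-1×II-2: BB|Bb
B/III-2 un II-1×II-2: BB|Bb
B/III-3 un II-1×II-2: BB|Bb
⇒ B over [I-1,I-2,II-1,II-2,II-3,III-1,III-2,III-3]: 190 consistent
C/I-1 aff ·: cc
C/I-2 un ·: Cc
C/II-1 ? I-1×I-2: Cc|cc
C/II-2 un ·: CC|Cc
C/II-3 aff I-1×I-2: cc
C/III-1 un II-1×II-2: CC|Cc
C/III-2 un II-1×II-2: CC|Cc
C/III-3 un II-1×II-2: CC|Cc
⇒ C over [I-1,I-2,II-1,II-2,II-3,III-1,III-2,III-3]: 18 consistent
U/I-1 un ·: UU|Uu
U/I-2 ? ·: UU|Uu|uu
U/II-1 un I-1×I-2: UU|Uu
U/II-2 un ·: UU|Uu
U/II-3 un I-1×I-2: UU|Uu
U/III-1 un II-1×II-2: UU|Uu
U/III-2 un II-1×II-2: UU|Uu
U/III-3 ? II-1×II-2: UU|Uu|uu
⇒ U over [I-1,I-2,II-1,II-2,II-3,III-1,III-2,III-3]: 223 consistent

I-2 ∈ {BB Cc UU, BB Cc Uu, BB Cc uu, Bb Cc UU, Bb Cc Uu, Bb Cc uu}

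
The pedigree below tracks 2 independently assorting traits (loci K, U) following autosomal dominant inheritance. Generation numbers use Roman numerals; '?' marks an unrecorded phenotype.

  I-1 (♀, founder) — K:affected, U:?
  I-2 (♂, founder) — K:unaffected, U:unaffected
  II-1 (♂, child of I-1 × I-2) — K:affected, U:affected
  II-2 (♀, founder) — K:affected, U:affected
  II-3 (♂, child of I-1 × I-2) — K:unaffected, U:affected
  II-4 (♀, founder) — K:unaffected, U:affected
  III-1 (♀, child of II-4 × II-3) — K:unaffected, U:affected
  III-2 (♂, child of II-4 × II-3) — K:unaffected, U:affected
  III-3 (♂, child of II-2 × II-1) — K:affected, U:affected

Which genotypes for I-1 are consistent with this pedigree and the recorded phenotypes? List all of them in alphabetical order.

I-1 ∈ {Kk UU, Kk Uu}

K/I-1 aff ·: Kk
K/I-2 un ·: kk
K/II-1 aff I-1×I-2: Kk
K/II-2 aff ·: Kk|KK
K/II-3 un I-1×I-2: kk
K/II-4 un ·: kk
K/III-1 un II-4×II-3: kk
K/III-2 un II-4×II-3: kk
K/III-3 aff II-2×II-1: Kk|KK
⇒ K over [I-1,I-2,II-1,II-2,II-3,II-4,III-1,III-2,III-3]: 4 consistent
U/I-1 ? ·: Uu|UU
U/I-2 un ·: uu
U/II-1 aff I-1×I-2: Uu
U/II-2 aff ·: Uu|UU
U/II-3 aff I-1×I-2: Uu
U/II-4 aff ·: Uu|UU
U/III-1 aff II-4×II-3: Uu|UU
U/III-2 aff II-4×II-3: Uu|UU
U/III-3 aff II-2×II-1: Uu|UU
⇒ U over [I-1,I-2,II-1,II-2,II-3,II-4,III-1,III-2,III-3]: 64 consistent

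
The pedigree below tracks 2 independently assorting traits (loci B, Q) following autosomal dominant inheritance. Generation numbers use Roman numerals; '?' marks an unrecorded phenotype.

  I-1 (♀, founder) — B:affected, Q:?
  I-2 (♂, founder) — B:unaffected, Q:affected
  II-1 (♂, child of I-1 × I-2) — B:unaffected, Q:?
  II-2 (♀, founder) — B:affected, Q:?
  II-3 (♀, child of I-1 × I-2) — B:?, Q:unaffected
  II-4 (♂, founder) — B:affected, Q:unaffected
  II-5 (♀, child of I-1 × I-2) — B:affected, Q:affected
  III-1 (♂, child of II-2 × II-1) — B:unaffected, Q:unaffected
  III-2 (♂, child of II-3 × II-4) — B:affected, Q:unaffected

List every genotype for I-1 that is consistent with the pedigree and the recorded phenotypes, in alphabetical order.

B/I-1 aff ·: Bb
B/I-2 un ·: bb
B/II-1 un I-1×I-2: bb
B/II-2 aff ·: Bb
B/II-3 ? I-1×I-2: bb|Bb
B/II-4 aff ·: Bb|BB
B/II-5 aff I-1×I-2: Bb
B/III-1 un II-2×II-1: bb
B/III-2 aff II-3×II-4: Bb|BB
⇒ B over [I-1,I-2,II-1,II-2,II-3,II-4,II-5,III-1,III-2]: 6 consistent
Q/I-1 ? ·: qq|Qq
Q/I-2 aff ·: Qq
Q/II-1 ? I-1×I-2: qq|Qq
Q/II-2 ? ·: qq|Qq
Q/II-3 un I-1×I-2: qq
Q/II-4 un ·: qq
Q/II-5 aff I-1×I-2: Qq|QQ
Q/III-1 un II-2×II-1: qq
Q/III-2 un II-3×II-4: qq
⇒ Q over [I-1,I-2,II-1,II-2,II-3,II-4,II-5,III-1,III-2]: 12 consistent

I-1 ∈ {Bb Qq, Bb qq}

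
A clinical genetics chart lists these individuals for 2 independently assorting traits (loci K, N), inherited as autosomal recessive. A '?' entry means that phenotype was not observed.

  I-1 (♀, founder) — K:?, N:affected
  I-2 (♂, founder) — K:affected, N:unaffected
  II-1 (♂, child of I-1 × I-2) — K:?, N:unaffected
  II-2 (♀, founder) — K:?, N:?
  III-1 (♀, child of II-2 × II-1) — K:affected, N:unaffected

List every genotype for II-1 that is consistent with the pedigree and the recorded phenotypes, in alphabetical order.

II-1 ∈ {Kk Nn, kk Nn}

K/I-1 ? ·: KK|Kk|kk
K/I-2 aff ·: kk
K/II-1 ? I-1×I-2: Kk|kk
K/II-2 ? ·: Kk|kk
K/III-1 aff II-2×II-1: kk
⇒ K over [I-1,I-2,II-1,II-2,III-1]: 8 consistent
N/I-1 aff ·: nn
N/I-2 un ·: NN|Nn
N/II-1 un I-1×I-2: Nn
N/II-2 ? ·: NN|Nn|nn
N/III-1 un II-2×II-1: NN|Nn
⇒ N over [I-1,I-2,II-1,II-2,III-1]: 10 consistent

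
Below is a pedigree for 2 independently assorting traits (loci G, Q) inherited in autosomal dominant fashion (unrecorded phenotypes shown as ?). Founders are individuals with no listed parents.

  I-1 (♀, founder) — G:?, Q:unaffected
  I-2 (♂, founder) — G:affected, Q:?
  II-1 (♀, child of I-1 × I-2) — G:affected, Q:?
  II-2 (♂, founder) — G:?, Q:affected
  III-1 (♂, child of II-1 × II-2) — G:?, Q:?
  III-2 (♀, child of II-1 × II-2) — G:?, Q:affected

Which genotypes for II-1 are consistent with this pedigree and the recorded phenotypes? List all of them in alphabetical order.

G/I-1 ? ·: gg|Gg|GG
G/I-2 aff ·: Gg|GG
G/II-1 aff I-1×I-2: Gg|GG
G/II-2 ? ·: gg|Gg|GG
G/III-1 ? II-1×II-2: gg|Gg|GG
G/III-2 ? II-1×II-2: gg|Gg|GG
⇒ G over [I-1,I-2,II-1,II-2,III-1,III-2]: 109 consistent
Q/I-1 un ·: qq
Q/I-2 ? ·: qq|Qq|QQ
Q/II-1 ? I-1×I-2: qq|Qq
Q/II-2 aff ·: Qq|QQ
Q/III-1 ? II-1×II-2: qq|Qq|QQ
Q/III-2 aff II-1×II-2: Qq|QQ
⇒ Q over [I-1,I-2,II-1,II-2,III-1,III-2]: 26 consistent

II-1 ∈ {GG Qq, GG qq, Gg Qq, Gg qq}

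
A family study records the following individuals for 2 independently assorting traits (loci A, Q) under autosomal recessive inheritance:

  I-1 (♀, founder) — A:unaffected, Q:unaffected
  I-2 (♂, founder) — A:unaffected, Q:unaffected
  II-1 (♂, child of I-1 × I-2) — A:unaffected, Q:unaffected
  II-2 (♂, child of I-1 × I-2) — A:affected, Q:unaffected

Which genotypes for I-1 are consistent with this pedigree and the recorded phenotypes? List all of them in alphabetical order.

I-1 ∈ {Aa QQ, Aa Qq}

A/I-1 un ·: Aa
A/I-2 un ·: Aa
A/II-1 un I-1×I-2: AA|Aa
A/II-2 aff I-1×I-2: aa
⇒ A over [I-1,I-2,II-1,II-2]: 2 consistent
Q/I-1 un ·: QQ|Qq
Q/I-2 un ·: QQ|Qq
Q/II-1 un I-1×I-2: QQ|Qq
Q/II-2 un I-1×I-2: QQ|Qq
⇒ Q over [I-1,I-2,II-1,II-2]: 13 consistent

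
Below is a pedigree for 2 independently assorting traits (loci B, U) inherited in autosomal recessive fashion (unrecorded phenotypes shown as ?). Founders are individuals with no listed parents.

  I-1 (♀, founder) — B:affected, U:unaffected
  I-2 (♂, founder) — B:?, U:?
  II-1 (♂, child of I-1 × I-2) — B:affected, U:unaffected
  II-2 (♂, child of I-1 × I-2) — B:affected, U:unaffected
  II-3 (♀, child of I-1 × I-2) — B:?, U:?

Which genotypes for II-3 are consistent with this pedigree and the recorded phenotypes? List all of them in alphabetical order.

II-3 ∈ {Bb UU, Bb Uu, Bb uu, bb UU, bb Uu, bb uu}

B/I-1 aff ·: bb
B/I-2 ? ·: Bb|bb
B/II-1 aff I-1×I-2: bb
B/II-2 aff I-1×I-2: bb
B/II-3 ? I-1×I-2: Bb|bb
⇒ B over [I-1,I-2,II-1,II-2,II-3]: 3 consistent
U/I-1 un ·: UU|Uu
U/I-2 ? ·: UU|Uu|uu
U/II-1 un I-1×I-2: UU|Uu
U/II-2 un I-1×I-2: UU|Uu
U/II-3 ? I-1×I-2: UU|Uu|uu
⇒ U over [I-1,I-2,II-1,II-2,II-3]: 32 consistent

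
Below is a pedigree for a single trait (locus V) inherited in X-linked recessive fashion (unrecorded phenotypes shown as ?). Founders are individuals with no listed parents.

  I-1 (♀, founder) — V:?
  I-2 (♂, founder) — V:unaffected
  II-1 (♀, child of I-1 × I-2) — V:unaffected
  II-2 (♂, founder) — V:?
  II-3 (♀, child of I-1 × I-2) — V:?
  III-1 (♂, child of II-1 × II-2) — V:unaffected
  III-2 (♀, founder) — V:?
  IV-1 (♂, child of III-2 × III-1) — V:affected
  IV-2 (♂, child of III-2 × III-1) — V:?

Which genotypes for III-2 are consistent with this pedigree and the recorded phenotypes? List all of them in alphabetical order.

III-2 ∈ {X^VX^v, X^vX^v}

V/I-1 ? ·: X^VX^V|X^VX^v|X^vX^v
V/I-2 un ·: X^VY
V/II-1 un I-1×I-2: X^VX^V|X^VX^v
V/II-2 ? ·: X^VY|X^vY
V/II-3 ? I-1×I-2: X^VX^V|X^VX^v
V/III-1 un II-1×II-2: X^VY
V/III-2 ? ·: X^VX^v|X^vX^v
V/IV-1 aff III-2×III-1: X^vY
V/IV-2 ? III-2×III-1: X^VY|X^vY
⇒ V over [I-1,I-2,II-1,II-2,II-3,III-1,III-2,IV-1,IV-2]: 36 consistent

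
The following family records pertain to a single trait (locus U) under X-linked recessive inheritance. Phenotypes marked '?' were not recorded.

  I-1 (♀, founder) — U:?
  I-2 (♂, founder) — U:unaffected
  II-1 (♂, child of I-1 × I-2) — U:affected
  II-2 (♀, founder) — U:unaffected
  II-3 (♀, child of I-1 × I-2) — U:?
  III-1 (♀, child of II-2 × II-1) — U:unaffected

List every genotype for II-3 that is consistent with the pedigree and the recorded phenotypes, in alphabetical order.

U/I-1 ? ·: X^UX^u|X^uX^u
U/I-2 un ·: X^UY
U/II-1 aff I-1×I-2: X^uY
U/II-2 un ·: X^UX^U|X^UX^u
U/II-3 ? I-1×I-2: X^UX^U|X^UX^u
U/III-1 un II-2×II-1: X^UX^u
⇒ U over [I-1,I-2,II-1,II-2,II-3,III-1]: 6 consistent

II-3 ∈ {X^UX^U, X^UX^u}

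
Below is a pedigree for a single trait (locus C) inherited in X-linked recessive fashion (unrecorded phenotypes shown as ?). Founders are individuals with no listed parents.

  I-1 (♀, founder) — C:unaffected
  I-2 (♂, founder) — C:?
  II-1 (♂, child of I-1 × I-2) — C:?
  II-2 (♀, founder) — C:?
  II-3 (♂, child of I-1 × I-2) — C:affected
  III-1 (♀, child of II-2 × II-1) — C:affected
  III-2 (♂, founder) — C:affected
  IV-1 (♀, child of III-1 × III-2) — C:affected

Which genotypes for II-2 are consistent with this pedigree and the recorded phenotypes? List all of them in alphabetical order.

C/I-1 un ·: X^CX^c
C/I-2 ? ·: X^CY|X^cY
C/II-1 ? I-1×I-2: X^cY
C/II-2 ? ·: X^CX^c|X^cX^c
C/II-3 aff I-1×I-2: X^cY
C/III-1 aff II-2×II-1: X^cX^c
C/III-2 aff ·: X^cY
C/IV-1 aff III-1×III-2: X^cX^c
⇒ C over [I-1,I-2,II-1,II-2,II-3,III-1,III-2,IV-1]: 4 consistent

II-2 ∈ {X^CX^c, X^cX^c}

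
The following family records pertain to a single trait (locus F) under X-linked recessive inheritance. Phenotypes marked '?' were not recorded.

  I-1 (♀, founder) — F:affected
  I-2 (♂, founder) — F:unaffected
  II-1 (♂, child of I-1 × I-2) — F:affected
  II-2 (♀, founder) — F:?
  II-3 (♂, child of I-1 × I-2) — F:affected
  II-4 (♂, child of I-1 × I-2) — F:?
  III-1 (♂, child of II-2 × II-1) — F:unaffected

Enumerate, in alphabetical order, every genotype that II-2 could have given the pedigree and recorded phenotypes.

F/I-1 aff ·: X^fX^f
F/I-2 un ·: X^FY
F/II-1 aff I-1×I-2: X^fY
F/II-2 ? ·: X^FX^F|X^FX^f
F/II-3 aff I-1×I-2: X^fY
F/II-4 ? I-1×I-2: X^fY
F/III-1 un II-2×II-1: X^FY
⇒ F over [I-1,I-2,II-1,II-2,II-3,II-4,III-1]: 2 consistent

II-2 ∈ {X^FX^F, X^FX^f}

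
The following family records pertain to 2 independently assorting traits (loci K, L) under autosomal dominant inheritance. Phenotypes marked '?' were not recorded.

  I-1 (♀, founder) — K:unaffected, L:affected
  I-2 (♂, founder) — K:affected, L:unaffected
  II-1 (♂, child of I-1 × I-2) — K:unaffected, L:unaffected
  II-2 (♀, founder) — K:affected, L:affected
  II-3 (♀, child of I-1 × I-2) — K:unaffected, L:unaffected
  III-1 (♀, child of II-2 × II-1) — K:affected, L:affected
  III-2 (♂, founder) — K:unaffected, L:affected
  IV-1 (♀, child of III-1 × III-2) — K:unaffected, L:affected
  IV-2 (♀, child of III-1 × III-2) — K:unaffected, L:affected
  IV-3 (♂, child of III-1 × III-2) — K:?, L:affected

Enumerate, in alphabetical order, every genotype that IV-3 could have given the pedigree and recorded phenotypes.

K/I-1 un ·: kk
K/I-2 aff ·: Kk
K/II-1 un I-1×I-2: kk
K/II-2 aff ·: Kk|KK
K/II-3 un I-1×I-2: kk
K/III-1 aff II-2×II-1: Kk
K/III-2 un ·: kk
K/IV-1 un III-1×III-2: kk
K/IV-2 un III-1×III-2: kk
K/IV-3 ? III-1×III-2: kk|Kk
⇒ K over [I-1,I-2,II-1,II-2,II-3,III-1,III-2,IV-1,IV-2,IV-3]: 4 consistent
L/I-1 aff ·: Ll
L/I-2 un ·: ll
L/II-1 un I-1×I-2: ll
L/II-2 aff ·: Ll|LL
L/II-3 un I-1×I-2: ll
L/III-1 aff II-2×II-1: Ll
L/III-2 aff ·: Ll|LL
L/IV-1 aff III-1×III-2: Ll|LL
L/IV-2 aff III-1×III-2: Ll|LL
L/IV-3 aff III-1×III-2: Ll|LL
⇒ L over [I-1,I-2,II-1,II-2,II-3,III-1,III-2,IV-1,IV-2,IV-3]: 32 consistent

IV-3 ∈ {Kk LL, Kk Ll, kk LL, kk Ll}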